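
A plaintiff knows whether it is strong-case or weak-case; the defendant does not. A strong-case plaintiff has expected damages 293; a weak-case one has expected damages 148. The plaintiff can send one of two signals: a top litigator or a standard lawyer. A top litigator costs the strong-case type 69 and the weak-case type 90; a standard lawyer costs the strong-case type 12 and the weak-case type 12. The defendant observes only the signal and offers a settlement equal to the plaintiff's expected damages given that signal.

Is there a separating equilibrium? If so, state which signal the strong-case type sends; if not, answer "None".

None

Try strong-case → top litigator, weak-case → standard lawyer:
  Under separation the defendant infers type exactly: top litigator → strong-case (pays 293), standard lawyer → weak-case (pays 148).
  Strong-case: top litigator gives 293 − 69 = 224; standard lawyer gives 148 − 12 = 136. No deviation. ✓
  Weak-case: standard lawyer gives 148 − 12 = 136; top litigator gives 293 − 90 = 203. Would deviate. ✗
Try strong-case → standard lawyer, weak-case → top litigator:
  Under separation the defendant infers type exactly: standard lawyer → strong-case (pays 293), top litigator → weak-case (pays 148).
  Strong-case: standard lawyer gives 293 − 12 = 281; top litigator gives 148 − 69 = 79. No deviation. ✓
  Weak-case: top litigator gives 148 − 90 = 58; standard lawyer gives 293 − 12 = 281. Would deviate. ✗
Neither assignment is incentive-compatible.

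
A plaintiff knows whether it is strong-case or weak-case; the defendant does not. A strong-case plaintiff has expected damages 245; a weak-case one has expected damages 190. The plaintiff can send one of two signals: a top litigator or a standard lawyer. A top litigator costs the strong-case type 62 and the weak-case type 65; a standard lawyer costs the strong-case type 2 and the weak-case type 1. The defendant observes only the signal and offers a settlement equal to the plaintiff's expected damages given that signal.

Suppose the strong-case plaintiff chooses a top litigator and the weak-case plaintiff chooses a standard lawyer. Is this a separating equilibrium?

Under separation the defendant infers type exactly: top litigator → strong-case (pays 245), standard lawyer → weak-case (pays 190).
Strong-case: top litigator gives 245 − 62 = 183; standard lawyer gives 190 − 2 = 188. Would deviate. ✗
Weak-case: standard lawyer gives 190 − 1 = 189; top litigator gives 245 − 65 = 180. No deviation. ✓

No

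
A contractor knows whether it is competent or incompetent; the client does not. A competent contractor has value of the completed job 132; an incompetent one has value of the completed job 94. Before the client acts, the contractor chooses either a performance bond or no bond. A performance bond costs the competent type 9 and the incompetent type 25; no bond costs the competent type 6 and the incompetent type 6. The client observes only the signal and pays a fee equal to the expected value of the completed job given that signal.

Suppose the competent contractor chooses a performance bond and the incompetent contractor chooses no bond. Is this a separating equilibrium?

If types separate, bond earns payment 132 and no bond earns 94.
Competent: bond gives 132 − 9 = 123; no bond gives 94 − 6 = 88. No deviation. ✓
Incompetent: no bond gives 94 − 6 = 88; bond gives 132 − 25 = 107. Would deviate. ✗

No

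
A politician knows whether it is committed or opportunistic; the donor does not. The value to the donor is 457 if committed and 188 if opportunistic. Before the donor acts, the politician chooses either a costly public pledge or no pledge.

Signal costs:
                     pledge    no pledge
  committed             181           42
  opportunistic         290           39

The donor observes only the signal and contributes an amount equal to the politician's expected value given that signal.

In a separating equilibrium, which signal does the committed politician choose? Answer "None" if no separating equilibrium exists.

Try committed → pledge, opportunistic → no pledge:
  If types separate, pledge earns payment 457 and no pledge earns 188.
  Committed: pledge gives 457 − 181 = 276; no pledge gives 188 − 42 = 146. No deviation. ✓
  Opportunistic: no pledge gives 188 − 39 = 149; pledge gives 457 − 290 = 167. Would deviate. ✗
Try committed → no pledge, opportunistic → pledge:
  If types separate, no pledge earns payment 457 and pledge earns 188.
  Committed: no pledge gives 457 − 42 = 415; pledge gives 188 − 181 = 7. No deviation. ✓
  Opportunistic: pledge gives 188 − 290 = -102; no pledge gives 457 − 39 = 418. Would deviate. ✗
Neither assignment is incentive-compatible.

None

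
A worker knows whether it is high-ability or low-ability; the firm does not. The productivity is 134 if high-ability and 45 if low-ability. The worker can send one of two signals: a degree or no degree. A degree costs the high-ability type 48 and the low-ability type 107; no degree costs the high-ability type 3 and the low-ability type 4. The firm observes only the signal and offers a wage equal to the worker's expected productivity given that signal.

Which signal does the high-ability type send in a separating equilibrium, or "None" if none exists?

degree

Try high-ability → degree, low-ability → no degree:
  If types separate, degree earns payment 134 and no degree earns 45.
  High-ability: degree gives 134 − 48 = 86; no degree gives 45 − 3 = 42. No deviation. ✓
  Low-ability: no degree gives 45 − 4 = 41; degree gives 134 − 107 = 27. No deviation. ✓
Both hold — the high-ability type sends degree.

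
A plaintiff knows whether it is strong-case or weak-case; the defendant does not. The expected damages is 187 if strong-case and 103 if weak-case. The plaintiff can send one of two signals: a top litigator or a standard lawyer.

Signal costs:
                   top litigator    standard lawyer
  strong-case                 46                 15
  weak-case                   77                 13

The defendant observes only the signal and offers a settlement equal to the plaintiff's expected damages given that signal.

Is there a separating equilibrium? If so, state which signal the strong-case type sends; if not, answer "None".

None

Try strong-case → top litigator, weak-case → standard lawyer:
  Under separation the defendant infers type exactly: top litigator → strong-case (pays 187), standard lawyer → weak-case (pays 103).
  Strong-case: top litigator gives 187 − 46 = 141; standard lawyer gives 103 − 15 = 88. No deviation. ✓
  Weak-case: standard lawyer gives 103 − 13 = 90; top litigator gives 187 − 77 = 110. Would deviate. ✗
Try strong-case → standard lawyer, weak-case → top litigator:
  Under separation the defendant infers type exactly: standard lawyer → strong-case (pays 187), top litigator → weak-case (pays 103).
  Strong-case: standard lawyer gives 187 − 15 = 172; top litigator gives 103 − 46 = 57. No deviation. ✓
  Weak-case: top litigator gives 103 − 77 = 26; standard lawyer gives 187 − 13 = 174. Would deviate. ✗
Neither assignment is incentive-compatible.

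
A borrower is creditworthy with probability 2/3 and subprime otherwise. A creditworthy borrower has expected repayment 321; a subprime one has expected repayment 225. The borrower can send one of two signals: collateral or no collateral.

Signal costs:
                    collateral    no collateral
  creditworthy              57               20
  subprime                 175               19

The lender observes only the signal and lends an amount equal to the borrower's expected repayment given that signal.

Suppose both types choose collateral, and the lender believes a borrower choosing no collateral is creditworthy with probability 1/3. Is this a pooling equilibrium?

No

At the pooled signal (collateral) the lender holds the prior 2/3 and pays 2/3·321 + 1/3·225 = 289. Off-path (no collateral) belief 1/3 gives 1/3·321 + 2/3·225 = 257.
Creditworthy: collateral gives 289 − 57 = 232; no collateral gives 257 − 20 = 237. Deviates. ✗
Subprime: collateral gives 289 − 175 = 114; no collateral gives 257 − 19 = 238. Deviates. ✗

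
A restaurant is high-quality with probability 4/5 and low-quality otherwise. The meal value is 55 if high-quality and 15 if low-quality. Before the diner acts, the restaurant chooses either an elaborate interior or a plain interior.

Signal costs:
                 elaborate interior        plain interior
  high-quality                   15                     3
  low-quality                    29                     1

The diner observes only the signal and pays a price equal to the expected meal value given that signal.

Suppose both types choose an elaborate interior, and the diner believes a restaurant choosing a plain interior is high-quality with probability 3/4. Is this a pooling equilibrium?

At the pooled signal (elaborate interior) the diner holds the prior 4/5 and pays 4/5·55 + 1/5·15 = 47. Off-path (plain interior) belief 3/4 gives 3/4·55 + 1/4·15 = 45.
High-quality: elaborate interior gives 47 − 15 = 32; plain interior gives 45 − 3 = 42. Deviates. ✗
Low-quality: elaborate interior gives 47 − 29 = 18; plain interior gives 45 − 1 = 44. Deviates. ✗

No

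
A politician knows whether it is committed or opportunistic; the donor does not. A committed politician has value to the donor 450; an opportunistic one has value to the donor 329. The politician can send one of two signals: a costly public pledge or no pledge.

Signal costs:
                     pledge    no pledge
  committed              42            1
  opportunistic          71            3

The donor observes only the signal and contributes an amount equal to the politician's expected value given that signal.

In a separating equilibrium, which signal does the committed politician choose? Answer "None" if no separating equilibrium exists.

None

Try committed → pledge, opportunistic → no pledge:
  Under separation the donor infers type exactly: pledge → committed (pays 450), no pledge → opportunistic (pays 329).
  Committed: pledge gives 450 − 42 = 408; no pledge gives 329 − 1 = 328. No deviation. ✓
  Opportunistic: no pledge gives 329 − 3 = 326; pledge gives 450 − 71 = 379. Would deviate. ✗
Try committed → no pledge, opportunistic → pledge:
  Under separation the donor infers type exactly: no pledge → committed (pays 450), pledge → opportunistic (pays 329).
  Committed: no pledge gives 450 − 1 = 449; pledge gives 329 − 42 = 287. No deviation. ✓
  Opportunistic: pledge gives 329 − 71 = 258; no pledge gives 450 − 3 = 447. Would deviate. ✗
Neither assignment is incentive-compatible.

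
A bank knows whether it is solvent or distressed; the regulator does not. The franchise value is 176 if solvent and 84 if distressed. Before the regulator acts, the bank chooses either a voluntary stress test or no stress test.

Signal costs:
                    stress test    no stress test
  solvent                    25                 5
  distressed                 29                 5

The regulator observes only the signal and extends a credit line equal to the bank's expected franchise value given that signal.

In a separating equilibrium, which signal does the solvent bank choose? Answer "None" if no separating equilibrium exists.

Try solvent → stress test, distressed → no stress test:
  If types separate, stress test earns payment 176 and no stress test earns 84.
  Solvent: stress test gives 176 − 25 = 151; no stress test gives 84 − 5 = 79. No deviation. ✓
  Distressed: no stress test gives 84 − 5 = 79; stress test gives 176 − 29 = 147. Would deviate. ✗
Try solvent → no stress test, distressed → stress test:
  If types separate, no stress test earns payment 176 and stress test earns 84.
  Solvent: no stress test gives 176 − 5 = 171; stress test gives 84 − 25 = 59. No deviation. ✓
  Distressed: stress test gives 84 − 29 = 55; no stress test gives 176 − 5 = 171. Would deviate. ✗
Neither assignment is incentive-compatible.

None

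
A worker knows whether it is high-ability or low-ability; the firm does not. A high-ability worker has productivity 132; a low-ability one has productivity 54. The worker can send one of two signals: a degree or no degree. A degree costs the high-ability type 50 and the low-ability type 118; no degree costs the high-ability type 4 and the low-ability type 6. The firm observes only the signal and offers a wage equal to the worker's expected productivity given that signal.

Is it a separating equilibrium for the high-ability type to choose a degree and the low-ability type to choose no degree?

Under separation the firm infers type exactly: degree → high-ability (pays 132), no degree → low-ability (pays 54).
High-ability: degree gives 132 − 50 = 82; no degree gives 54 − 4 = 50. No deviation. ✓
Low-ability: no degree gives 54 − 6 = 48; degree gives 132 − 118 = 14. No deviation. ✓
Both incentive constraints hold.

Yes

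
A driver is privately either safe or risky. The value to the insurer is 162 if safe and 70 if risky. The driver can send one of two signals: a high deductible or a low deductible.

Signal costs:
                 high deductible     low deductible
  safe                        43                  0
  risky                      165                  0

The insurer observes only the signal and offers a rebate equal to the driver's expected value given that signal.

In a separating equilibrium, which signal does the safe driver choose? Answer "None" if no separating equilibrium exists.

high deductible

Try safe → high deductible, risky → low deductible:
  If types separate, high deductible earns payment 162 and low deductible earns 70.
  Safe: high deductible gives 162 − 43 = 119; low deductible gives 70 − 0 = 70. No deviation. ✓
  Risky: low deductible gives 70 − 0 = 70; high deductible gives 162 − 165 = -3. No deviation. ✓
Both hold — the safe type sends high deductible.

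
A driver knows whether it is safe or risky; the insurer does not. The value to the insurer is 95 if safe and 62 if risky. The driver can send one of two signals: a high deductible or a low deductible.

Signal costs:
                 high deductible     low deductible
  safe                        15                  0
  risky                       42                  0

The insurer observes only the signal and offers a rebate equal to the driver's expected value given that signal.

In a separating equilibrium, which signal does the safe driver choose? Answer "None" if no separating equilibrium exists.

Try safe → high deductible, risky → low deductible:
  Under separation the insurer infers type exactly: high deductible → safe (pays 95), low deductible → risky (pays 62).
  Safe: high deductible gives 95 − 15 = 80; low deductible gives 62 − 0 = 62. No deviation. ✓
  Risky: low deductible gives 62 − 0 = 62; high deductible gives 95 − 42 = 53. No deviation. ✓
Both hold — the safe type sends high deductible.

high deductible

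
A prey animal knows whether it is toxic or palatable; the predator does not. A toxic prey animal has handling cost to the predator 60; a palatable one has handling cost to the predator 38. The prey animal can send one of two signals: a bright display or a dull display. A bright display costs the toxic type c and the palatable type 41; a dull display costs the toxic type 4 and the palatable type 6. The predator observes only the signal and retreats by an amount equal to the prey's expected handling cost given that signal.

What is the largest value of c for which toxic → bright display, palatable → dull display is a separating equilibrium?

Under separation: bright display → toxic (pays 60); dull display → palatable (pays 38).
Palatable: 38 − 6 = 32 ≥ 60 − 41 = 19. Holds regardless of c. ✓
Toxic: 60 − c ≥ 38 − 4, so c ≤ 60 − 34 = 26.

26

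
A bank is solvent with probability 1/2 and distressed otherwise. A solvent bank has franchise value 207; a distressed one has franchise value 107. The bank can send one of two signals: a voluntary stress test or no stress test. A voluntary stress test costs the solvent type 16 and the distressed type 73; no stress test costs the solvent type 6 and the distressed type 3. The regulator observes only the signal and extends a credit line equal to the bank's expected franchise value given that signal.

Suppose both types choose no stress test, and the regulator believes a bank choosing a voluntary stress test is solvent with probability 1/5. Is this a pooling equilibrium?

At the pooled signal (no stress test) the regulator holds the prior 1/2 and pays 1/2·207 + 1/2·107 = 157. Off-path (stress test) belief 1/5 gives 1/5·207 + 4/5·107 = 127.
Solvent: no stress test gives 157 − 6 = 151; stress test gives 127 − 16 = 111. Stays. ✓
Distressed: no stress test gives 157 − 3 = 154; stress test gives 127 − 73 = 54. Stays. ✓

Yes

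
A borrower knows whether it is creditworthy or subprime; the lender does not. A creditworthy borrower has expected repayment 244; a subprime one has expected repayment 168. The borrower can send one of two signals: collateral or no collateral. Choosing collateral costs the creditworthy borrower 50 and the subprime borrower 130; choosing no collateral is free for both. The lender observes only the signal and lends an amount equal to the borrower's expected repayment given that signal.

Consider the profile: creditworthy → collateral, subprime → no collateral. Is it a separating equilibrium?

Yes

Under separation the lender infers type exactly: collateral → creditworthy (pays 244), no collateral → subprime (pays 168).
Creditworthy: collateral gives 244 − 50 = 194; no collateral gives 168 − 0 = 168. No deviation. ✓
Subprime: no collateral gives 168 − 0 = 168; collateral gives 244 − 130 = 114. No deviation. ✓
Both incentive constraints hold.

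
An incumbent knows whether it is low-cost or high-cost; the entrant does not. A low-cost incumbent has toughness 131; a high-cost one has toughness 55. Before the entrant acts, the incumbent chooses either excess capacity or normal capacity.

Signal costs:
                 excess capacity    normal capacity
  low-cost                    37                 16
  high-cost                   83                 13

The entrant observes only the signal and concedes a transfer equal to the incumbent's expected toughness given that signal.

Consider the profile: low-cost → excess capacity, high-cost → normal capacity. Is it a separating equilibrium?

If types separate, excess capacity earns payment 131 and normal capacity earns 55.
Low-cost: excess capacity gives 131 − 37 = 94; normal capacity gives 55 − 16 = 39. No deviation. ✓
High-cost: normal capacity gives 55 − 13 = 42; excess capacity gives 131 − 83 = 48. Would deviate. ✗

No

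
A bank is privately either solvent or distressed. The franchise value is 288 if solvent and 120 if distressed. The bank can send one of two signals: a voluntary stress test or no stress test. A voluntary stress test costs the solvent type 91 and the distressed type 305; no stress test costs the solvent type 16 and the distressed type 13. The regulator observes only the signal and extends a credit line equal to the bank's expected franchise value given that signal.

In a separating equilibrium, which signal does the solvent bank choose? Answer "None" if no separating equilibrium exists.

Try solvent → stress test, distressed → no stress test:
  Under separation the regulator infers type exactly: stress test → solvent (pays 288), no stress test → distressed (pays 120).
  Solvent: stress test gives 288 − 91 = 197; no stress test gives 120 − 16 = 104. No deviation. ✓
  Distressed: no stress test gives 120 − 13 = 107; stress test gives 288 − 305 = -17. No deviation. ✓
Both hold — the solvent type sends stress test.

stress test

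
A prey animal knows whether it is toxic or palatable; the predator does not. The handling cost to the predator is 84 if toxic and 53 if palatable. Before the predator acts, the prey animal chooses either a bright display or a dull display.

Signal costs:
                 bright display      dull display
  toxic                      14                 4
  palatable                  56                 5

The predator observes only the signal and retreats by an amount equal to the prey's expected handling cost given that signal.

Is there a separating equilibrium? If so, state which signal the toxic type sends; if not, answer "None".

Try toxic → bright display, palatable → dull display:
  If types separate, bright display earns payment 84 and dull display earns 53.
  Toxic: bright display gives 84 − 14 = 70; dull display gives 53 − 4 = 49. No deviation. ✓
  Palatable: dull display gives 53 − 5 = 48; bright display gives 84 − 56 = 28. No deviation. ✓
Both hold — the toxic type sends bright display.

bright display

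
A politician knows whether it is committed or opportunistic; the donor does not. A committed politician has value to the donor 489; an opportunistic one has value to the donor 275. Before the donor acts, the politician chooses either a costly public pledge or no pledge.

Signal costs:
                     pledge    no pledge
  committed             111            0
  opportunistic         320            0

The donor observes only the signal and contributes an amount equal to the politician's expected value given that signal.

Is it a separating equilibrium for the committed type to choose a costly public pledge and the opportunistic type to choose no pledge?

Yes

If types separate, pledge earns payment 489 and no pledge earns 275.
Committed: pledge gives 489 − 111 = 378; no pledge gives 275 − 0 = 275. No deviation. ✓
Opportunistic: no pledge gives 275 − 0 = 275; pledge gives 489 − 320 = 169. No deviation. ✓
Both incentive constraints hold.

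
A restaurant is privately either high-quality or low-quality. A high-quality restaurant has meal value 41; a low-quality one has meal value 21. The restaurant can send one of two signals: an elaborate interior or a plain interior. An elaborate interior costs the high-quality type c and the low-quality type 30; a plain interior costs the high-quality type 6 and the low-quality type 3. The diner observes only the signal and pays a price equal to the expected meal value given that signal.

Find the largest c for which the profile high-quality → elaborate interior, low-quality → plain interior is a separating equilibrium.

26

Under separation: elaborate interior → high-quality (pays 41); plain interior → low-quality (pays 21).
Low-quality: 21 − 3 = 18 ≥ 41 − 30 = 11. Holds regardless of c. ✓
High-quality: 41 − c ≥ 21 − 6, so c ≤ 41 − 15 = 26.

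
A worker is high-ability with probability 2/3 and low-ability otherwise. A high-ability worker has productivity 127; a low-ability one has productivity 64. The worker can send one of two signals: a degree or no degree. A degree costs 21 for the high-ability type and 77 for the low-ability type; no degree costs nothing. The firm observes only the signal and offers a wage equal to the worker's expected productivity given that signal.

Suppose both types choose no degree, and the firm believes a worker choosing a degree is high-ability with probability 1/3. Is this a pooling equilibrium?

Yes

At the pooled signal (no degree) the firm holds the prior 2/3 and pays 2/3·127 + 1/3·64 = 106. Off-path (degree) belief 1/3 gives 1/3·127 + 2/3·64 = 85.
High-ability: no degree gives 106 − 0 = 106; degree gives 85 − 21 = 64. Stays. ✓
Low-ability: no degree gives 106 − 0 = 106; degree gives 85 − 77 = 8. Stays. ✓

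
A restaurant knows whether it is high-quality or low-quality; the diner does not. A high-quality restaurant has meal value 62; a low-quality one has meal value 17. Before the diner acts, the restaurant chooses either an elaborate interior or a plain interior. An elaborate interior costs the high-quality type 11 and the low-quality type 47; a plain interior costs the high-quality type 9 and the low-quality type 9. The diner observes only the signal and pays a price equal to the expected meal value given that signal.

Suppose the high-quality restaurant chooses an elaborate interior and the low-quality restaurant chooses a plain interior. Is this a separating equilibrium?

Under separation the diner infers type exactly: elaborate interior → high-quality (pays 62), plain interior → low-quality (pays 17).
High-quality: elaborate interior gives 62 − 11 = 51; plain interior gives 17 − 9 = 8. No deviation. ✓
Low-quality: plain interior gives 17 − 9 = 8; elaborate interior gives 62 − 47 = 15. Would deviate. ✗

No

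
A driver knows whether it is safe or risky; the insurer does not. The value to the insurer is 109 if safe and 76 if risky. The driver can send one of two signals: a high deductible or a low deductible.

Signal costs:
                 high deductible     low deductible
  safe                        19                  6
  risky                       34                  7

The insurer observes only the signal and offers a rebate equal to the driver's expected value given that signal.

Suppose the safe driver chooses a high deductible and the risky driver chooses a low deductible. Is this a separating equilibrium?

If types separate, high deductible earns payment 109 and low deductible earns 76.
Safe: high deductible gives 109 − 19 = 90; low deductible gives 76 − 6 = 70. No deviation. ✓
Risky: low deductible gives 76 − 7 = 69; high deductible gives 109 − 34 = 75. Would deviate. ✗

No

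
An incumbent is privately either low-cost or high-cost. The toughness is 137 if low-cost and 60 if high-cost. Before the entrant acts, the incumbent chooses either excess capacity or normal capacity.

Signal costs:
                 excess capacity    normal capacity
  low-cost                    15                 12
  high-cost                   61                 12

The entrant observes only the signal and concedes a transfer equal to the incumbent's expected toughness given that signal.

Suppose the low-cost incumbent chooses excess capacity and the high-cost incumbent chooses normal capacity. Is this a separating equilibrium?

No

If types separate, excess capacity earns payment 137 and normal capacity earns 60.
Low-cost: excess capacity gives 137 − 15 = 122; normal capacity gives 60 − 12 = 48. No deviation. ✓
High-cost: normal capacity gives 60 − 12 = 48; excess capacity gives 137 − 61 = 76. Would deviate. ✗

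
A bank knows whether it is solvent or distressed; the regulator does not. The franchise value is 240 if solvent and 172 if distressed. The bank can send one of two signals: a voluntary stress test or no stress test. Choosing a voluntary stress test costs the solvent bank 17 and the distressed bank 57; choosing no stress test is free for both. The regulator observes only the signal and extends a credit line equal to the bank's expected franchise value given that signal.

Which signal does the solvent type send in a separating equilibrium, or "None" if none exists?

None

Try solvent → stress test, distressed → no stress test:
  If types separate, stress test earns payment 240 and no stress test earns 172.
  Solvent: stress test gives 240 − 17 = 223; no stress test gives 172 − 0 = 172. No deviation. ✓
  Distressed: no stress test gives 172 − 0 = 172; stress test gives 240 − 57 = 183. Would deviate. ✗
Try solvent → no stress test, distressed → stress test:
  If types separate, no stress test earns payment 240 and stress test earns 172.
  Solvent: no stress test gives 240 − 0 = 240; stress test gives 172 − 17 = 155. No deviation. ✓
  Distressed: stress test gives 172 − 57 = 115; no stress test gives 240 − 0 = 240. Would deviate. ✗
Neither assignment is incentive-compatible.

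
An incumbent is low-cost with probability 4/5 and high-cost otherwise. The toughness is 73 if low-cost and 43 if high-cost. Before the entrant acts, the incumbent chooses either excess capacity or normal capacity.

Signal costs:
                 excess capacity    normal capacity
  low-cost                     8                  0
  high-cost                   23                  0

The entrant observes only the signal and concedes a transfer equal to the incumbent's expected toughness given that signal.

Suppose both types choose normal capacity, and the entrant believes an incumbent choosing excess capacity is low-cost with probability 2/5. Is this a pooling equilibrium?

At the pooled signal (normal capacity) the entrant holds the prior 4/5 and pays 4/5·73 + 1/5·43 = 67. Off-path (excess capacity) belief 2/5 gives 2/5·73 + 3/5·43 = 55.
Low-cost: normal capacity gives 67 − 0 = 67; excess capacity gives 55 − 8 = 47. Stays. ✓
High-cost: normal capacity gives 67 − 0 = 67; excess capacity gives 55 − 23 = 32. Stays. ✓

Yes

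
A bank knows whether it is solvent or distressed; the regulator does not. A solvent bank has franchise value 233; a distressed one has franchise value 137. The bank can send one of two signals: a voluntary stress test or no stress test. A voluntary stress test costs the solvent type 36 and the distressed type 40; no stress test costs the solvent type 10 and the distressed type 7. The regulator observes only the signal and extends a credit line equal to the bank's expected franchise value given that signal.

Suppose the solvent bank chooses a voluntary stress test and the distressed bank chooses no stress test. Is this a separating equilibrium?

No

If types separate, stress test earns payment 233 and no stress test earns 137.
Solvent: stress test gives 233 − 36 = 197; no stress test gives 137 − 10 = 127. No deviation. ✓
Distressed: no stress test gives 137 − 7 = 130; stress test gives 233 − 40 = 193. Would deviate. ✗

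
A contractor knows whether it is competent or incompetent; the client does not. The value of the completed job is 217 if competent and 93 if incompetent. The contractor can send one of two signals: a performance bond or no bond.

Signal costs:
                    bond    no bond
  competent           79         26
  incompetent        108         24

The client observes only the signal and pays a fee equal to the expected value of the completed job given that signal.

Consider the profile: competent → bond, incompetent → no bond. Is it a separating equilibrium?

Under separation the client infers type exactly: bond → competent (pays 217), no bond → incompetent (pays 93).
Competent: bond gives 217 − 79 = 138; no bond gives 93 − 26 = 67. No deviation. ✓
Incompetent: no bond gives 93 − 24 = 69; bond gives 217 − 108 = 109. Would deviate. ✗

No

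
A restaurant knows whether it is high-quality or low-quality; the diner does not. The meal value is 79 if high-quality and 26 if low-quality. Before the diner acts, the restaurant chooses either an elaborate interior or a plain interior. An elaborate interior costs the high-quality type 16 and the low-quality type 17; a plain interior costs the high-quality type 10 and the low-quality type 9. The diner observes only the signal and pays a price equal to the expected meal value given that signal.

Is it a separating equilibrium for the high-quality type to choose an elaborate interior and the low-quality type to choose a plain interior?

No

Under separation the diner infers type exactly: elaborate interior → high-quality (pays 79), plain interior → low-quality (pays 26).
High-quality: elaborate interior gives 79 − 16 = 63; plain interior gives 26 − 10 = 16. No deviation. ✓
Low-quality: plain interior gives 26 − 9 = 17; elaborate interior gives 79 − 17 = 62. Would deviate. ✗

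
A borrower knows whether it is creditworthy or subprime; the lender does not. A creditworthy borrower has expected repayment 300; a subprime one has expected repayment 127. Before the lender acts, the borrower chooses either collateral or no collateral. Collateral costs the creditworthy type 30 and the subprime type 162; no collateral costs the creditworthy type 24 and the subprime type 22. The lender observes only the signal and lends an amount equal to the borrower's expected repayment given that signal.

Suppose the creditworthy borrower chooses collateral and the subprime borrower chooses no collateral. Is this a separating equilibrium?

Under separation the lender infers type exactly: collateral → creditworthy (pays 300), no collateral → subprime (pays 127).
Creditworthy: collateral gives 300 − 30 = 270; no collateral gives 127 − 24 = 103. No deviation. ✓
Subprime: no collateral gives 127 − 22 = 105; collateral gives 300 − 162 = 138. Would deviate. ✗

No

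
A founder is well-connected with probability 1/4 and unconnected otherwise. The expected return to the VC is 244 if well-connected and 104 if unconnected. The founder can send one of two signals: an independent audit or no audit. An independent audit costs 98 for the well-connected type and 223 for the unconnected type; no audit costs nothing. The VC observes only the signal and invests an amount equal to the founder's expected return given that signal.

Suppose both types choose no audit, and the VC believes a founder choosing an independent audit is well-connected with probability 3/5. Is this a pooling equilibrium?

At the pooled signal (no audit) the VC holds the prior 1/4 and pays 1/4·244 + 3/4·104 = 139. Off-path (audit) belief 3/5 gives 3/5·244 + 2/5·104 = 188.
Well-connected: no audit gives 139 − 0 = 139; audit gives 188 − 98 = 90. Stays. ✓
Unconnected: no audit gives 139 − 0 = 139; audit gives 188 − 223 = -35. Stays. ✓

Yes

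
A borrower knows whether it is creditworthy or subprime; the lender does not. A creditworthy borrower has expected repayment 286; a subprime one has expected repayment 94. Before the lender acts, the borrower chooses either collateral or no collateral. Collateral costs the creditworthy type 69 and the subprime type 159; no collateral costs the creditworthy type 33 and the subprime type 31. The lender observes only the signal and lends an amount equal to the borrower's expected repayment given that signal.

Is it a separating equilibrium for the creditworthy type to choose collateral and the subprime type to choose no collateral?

If types separate, collateral earns payment 286 and no collateral earns 94.
Creditworthy: collateral gives 286 − 69 = 217; no collateral gives 94 − 33 = 61. No deviation. ✓
Subprime: no collateral gives 94 − 31 = 63; collateral gives 286 − 159 = 127. Would deviate. ✗

No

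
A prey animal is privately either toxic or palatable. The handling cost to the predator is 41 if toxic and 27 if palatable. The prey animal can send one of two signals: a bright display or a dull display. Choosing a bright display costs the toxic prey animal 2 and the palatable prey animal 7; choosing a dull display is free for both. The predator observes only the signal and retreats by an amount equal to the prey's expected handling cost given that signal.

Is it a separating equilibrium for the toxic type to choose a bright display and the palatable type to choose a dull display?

Under separation the predator infers type exactly: bright display → toxic (pays 41), dull display → palatable (pays 27).
Toxic: bright display gives 41 − 2 = 39; dull display gives 27 − 0 = 27. No deviation. ✓
Palatable: dull display gives 27 − 0 = 27; bright display gives 41 − 7 = 34. Would deviate. ✗

No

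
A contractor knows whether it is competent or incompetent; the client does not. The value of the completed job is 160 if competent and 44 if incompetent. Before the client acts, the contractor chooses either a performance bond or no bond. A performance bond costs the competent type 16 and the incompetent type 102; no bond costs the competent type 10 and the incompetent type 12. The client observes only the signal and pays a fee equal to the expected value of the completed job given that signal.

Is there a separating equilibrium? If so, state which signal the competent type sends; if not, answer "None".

Try competent → bond, incompetent → no bond:
  Under separation the client infers type exactly: bond → competent (pays 160), no bond → incompetent (pays 44).
  Competent: bond gives 160 − 16 = 144; no bond gives 44 − 10 = 34. No deviation. ✓
  Incompetent: no bond gives 44 − 12 = 32; bond gives 160 − 102 = 58. Would deviate. ✗
Try competent → no bond, incompetent → bond:
  Under separation the client infers type exactly: no bond → competent (pays 160), bond → incompetent (pays 44).
  Competent: no bond gives 160 − 10 = 150; bond gives 44 − 16 = 28. No deviation. ✓
  Incompetent: bond gives 44 − 102 = -58; no bond gives 160 − 12 = 148. Would deviate. ✗
Neither assignment is incentive-compatible.

None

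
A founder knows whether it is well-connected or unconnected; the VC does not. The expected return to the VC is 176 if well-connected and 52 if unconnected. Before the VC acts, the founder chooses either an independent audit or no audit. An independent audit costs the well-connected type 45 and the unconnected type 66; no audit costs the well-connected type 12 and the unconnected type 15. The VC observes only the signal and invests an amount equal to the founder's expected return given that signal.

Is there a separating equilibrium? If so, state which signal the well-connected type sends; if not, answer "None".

Try well-connected → audit, unconnected → no audit:
  If types separate, audit earns payment 176 and no audit earns 52.
  Well-connected: audit gives 176 − 45 = 131; no audit gives 52 − 12 = 40. No deviation. ✓
  Unconnected: no audit gives 52 − 15 = 37; audit gives 176 − 66 = 110. Would deviate. ✗
Try well-connected → no audit, unconnected → audit:
  If types separate, no audit earns payment 176 and audit earns 52.
  Well-connected: no audit gives 176 − 12 = 164; audit gives 52 − 45 = 7. No deviation. ✓
  Unconnected: audit gives 52 − 66 = -14; no audit gives 176 − 15 = 161. Would deviate. ✗
Neither assignment is incentive-compatible.

None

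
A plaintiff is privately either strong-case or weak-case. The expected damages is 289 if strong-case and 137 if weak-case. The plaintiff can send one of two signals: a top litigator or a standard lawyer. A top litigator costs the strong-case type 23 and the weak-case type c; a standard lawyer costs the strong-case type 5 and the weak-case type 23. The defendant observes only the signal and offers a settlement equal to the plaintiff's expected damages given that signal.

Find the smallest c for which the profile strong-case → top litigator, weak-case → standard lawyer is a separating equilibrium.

Under separation: top litigator → strong-case (pays 289); standard lawyer → weak-case (pays 137).
Strong-case: 289 − 23 = 266 ≥ 137 − 5 = 132. Holds regardless of c. ✓
Weak-case: 137 − 23 ≥ 289 − c, so c ≥ 289 − 114 = 175.

175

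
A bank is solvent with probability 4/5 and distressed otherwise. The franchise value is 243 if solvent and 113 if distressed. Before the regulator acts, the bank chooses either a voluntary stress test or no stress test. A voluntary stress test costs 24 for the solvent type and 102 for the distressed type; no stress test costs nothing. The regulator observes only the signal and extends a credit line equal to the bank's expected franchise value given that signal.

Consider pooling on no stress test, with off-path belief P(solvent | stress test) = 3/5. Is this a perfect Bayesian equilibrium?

Yes

On the equilibrium path (no stress test) the regulator holds the prior 4/5 and pays 4/5·243 + 1/5·113 = 217. Off-path (stress test) belief 3/5 gives 3/5·243 + 2/5·113 = 191.
Solvent: no stress test gives 217 − 0 = 217; stress test gives 191 − 24 = 167. Stays. ✓
Distressed: no stress test gives 217 − 0 = 217; stress test gives 191 − 102 = 89. Stays. ✓
Beliefs are Bayes-consistent on-path and both types best-respond.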